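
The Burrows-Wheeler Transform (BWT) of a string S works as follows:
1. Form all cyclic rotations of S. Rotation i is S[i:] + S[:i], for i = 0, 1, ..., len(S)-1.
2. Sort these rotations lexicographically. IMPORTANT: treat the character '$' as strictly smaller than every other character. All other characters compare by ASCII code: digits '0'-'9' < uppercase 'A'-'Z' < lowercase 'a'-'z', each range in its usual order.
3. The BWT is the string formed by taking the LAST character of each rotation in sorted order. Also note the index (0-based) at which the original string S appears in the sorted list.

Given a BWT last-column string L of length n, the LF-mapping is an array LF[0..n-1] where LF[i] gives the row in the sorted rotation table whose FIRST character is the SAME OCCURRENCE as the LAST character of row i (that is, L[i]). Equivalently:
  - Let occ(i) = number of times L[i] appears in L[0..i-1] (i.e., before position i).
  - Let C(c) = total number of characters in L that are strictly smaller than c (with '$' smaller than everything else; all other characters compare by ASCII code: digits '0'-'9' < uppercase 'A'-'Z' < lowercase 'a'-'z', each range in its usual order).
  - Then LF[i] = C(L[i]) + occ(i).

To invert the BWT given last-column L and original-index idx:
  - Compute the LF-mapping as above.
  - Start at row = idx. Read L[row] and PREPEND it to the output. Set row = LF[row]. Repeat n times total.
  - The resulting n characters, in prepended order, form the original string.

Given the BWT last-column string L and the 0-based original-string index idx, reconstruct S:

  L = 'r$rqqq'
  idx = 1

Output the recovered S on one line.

Answer: qqrqr$

Derivation:
LF mapping: 4 0 5 1 2 3
Walk LF starting at row 1, prepending L[row]:
  step 1: row=1, L[1]='$', prepend. Next row=LF[1]=0
  step 2: row=0, L[0]='r', prepend. Next row=LF[0]=4
  step 3: row=4, L[4]='q', prepend. Next row=LF[4]=2
  step 4: row=2, L[2]='r', prepend. Next row=LF[2]=5
  step 5: row=5, L[5]='q', prepend. Next row=LF[5]=3
  step 6: row=3, L[3]='q', prepend. Next row=LF[3]=1
Reversed output: qqrqr$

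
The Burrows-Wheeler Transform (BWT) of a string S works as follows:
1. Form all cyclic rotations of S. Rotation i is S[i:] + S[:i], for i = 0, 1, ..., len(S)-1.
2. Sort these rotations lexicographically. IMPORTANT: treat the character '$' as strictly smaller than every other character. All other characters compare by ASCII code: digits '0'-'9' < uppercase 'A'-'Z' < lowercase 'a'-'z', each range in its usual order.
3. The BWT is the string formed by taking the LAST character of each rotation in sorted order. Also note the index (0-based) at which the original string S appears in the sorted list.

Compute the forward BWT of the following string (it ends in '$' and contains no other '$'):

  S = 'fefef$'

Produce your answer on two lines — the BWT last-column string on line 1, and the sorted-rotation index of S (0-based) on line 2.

Answer: fffee$
5

Derivation:
All 6 rotations (rotation i = S[i:]+S[:i]):
  rot[0] = fefef$
  rot[1] = efef$f
  rot[2] = fef$fe
  rot[3] = ef$fef
  rot[4] = f$fefe
  rot[5] = $fefef
Sorted (with $ < everything):
  sorted[0] = $fefef  (last char: 'f')
  sorted[1] = ef$fef  (last char: 'f')
  sorted[2] = efef$f  (last char: 'f')
  sorted[3] = f$fefe  (last char: 'e')
  sorted[4] = fef$fe  (last char: 'e')
  sorted[5] = fefef$  (last char: '$')
Last column: fffee$
Original string S is at sorted index 5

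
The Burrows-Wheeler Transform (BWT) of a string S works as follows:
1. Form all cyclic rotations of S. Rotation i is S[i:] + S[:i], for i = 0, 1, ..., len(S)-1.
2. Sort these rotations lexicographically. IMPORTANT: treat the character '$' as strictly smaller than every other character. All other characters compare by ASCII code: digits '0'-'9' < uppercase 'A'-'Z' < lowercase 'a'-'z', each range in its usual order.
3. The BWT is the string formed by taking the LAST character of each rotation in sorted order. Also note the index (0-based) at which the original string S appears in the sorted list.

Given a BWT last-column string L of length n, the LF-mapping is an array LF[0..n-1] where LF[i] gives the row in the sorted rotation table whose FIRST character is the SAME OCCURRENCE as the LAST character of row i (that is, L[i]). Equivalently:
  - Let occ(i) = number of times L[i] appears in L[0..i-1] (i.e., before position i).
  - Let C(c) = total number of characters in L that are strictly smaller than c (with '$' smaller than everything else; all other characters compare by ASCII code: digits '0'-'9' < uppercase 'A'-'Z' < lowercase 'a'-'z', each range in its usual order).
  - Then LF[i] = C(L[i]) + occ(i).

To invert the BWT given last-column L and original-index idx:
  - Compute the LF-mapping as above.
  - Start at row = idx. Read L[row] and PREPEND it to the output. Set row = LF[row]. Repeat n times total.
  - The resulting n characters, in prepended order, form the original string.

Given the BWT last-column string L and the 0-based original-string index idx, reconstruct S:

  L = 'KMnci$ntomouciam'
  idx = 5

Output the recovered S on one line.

LF mapping: 1 2 10 4 6 0 11 14 12 8 13 15 5 7 3 9
Walk LF starting at row 5, prepending L[row]:
  step 1: row=5, L[5]='$', prepend. Next row=LF[5]=0
  step 2: row=0, L[0]='K', prepend. Next row=LF[0]=1
  step 3: row=1, L[1]='M', prepend. Next row=LF[1]=2
  step 4: row=2, L[2]='n', prepend. Next row=LF[2]=10
  step 5: row=10, L[10]='o', prepend. Next row=LF[10]=13
  step 6: row=13, L[13]='i', prepend. Next row=LF[13]=7
  step 7: row=7, L[7]='t', prepend. Next row=LF[7]=14
  step 8: row=14, L[14]='a', prepend. Next row=LF[14]=3
  step 9: row=3, L[3]='c', prepend. Next row=LF[3]=4
  step 10: row=4, L[4]='i', prepend. Next row=LF[4]=6
  step 11: row=6, L[6]='n', prepend. Next row=LF[6]=11
  step 12: row=11, L[11]='u', prepend. Next row=LF[11]=15
  step 13: row=15, L[15]='m', prepend. Next row=LF[15]=9
  step 14: row=9, L[9]='m', prepend. Next row=LF[9]=8
  step 15: row=8, L[8]='o', prepend. Next row=LF[8]=12
  step 16: row=12, L[12]='c', prepend. Next row=LF[12]=5
Reversed output: communicationMK$

Answer: communicationMK$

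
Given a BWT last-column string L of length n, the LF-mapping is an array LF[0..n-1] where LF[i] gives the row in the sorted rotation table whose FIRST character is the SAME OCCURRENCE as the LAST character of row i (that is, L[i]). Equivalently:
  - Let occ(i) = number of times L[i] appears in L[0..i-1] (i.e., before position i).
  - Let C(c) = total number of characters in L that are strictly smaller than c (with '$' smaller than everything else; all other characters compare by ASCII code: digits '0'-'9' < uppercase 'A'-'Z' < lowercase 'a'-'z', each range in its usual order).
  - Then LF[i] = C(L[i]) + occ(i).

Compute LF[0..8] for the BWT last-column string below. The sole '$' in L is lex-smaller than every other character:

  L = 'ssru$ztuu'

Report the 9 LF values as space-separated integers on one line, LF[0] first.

Char counts: '$':1, 'r':1, 's':2, 't':1, 'u':3, 'z':1
C (first-col start): C('$')=0, C('r')=1, C('s')=2, C('t')=4, C('u')=5, C('z')=8
L[0]='s': occ=0, LF[0]=C('s')+0=2+0=2
L[1]='s': occ=1, LF[1]=C('s')+1=2+1=3
L[2]='r': occ=0, LF[2]=C('r')+0=1+0=1
L[3]='u': occ=0, LF[3]=C('u')+0=5+0=5
L[4]='$': occ=0, LF[4]=C('$')+0=0+0=0
L[5]='z': occ=0, LF[5]=C('z')+0=8+0=8
L[6]='t': occ=0, LF[6]=C('t')+0=4+0=4
L[7]='u': occ=1, LF[7]=C('u')+1=5+1=6
L[8]='u': occ=2, LF[8]=C('u')+2=5+2=7

Answer: 2 3 1 5 0 8 4 6 7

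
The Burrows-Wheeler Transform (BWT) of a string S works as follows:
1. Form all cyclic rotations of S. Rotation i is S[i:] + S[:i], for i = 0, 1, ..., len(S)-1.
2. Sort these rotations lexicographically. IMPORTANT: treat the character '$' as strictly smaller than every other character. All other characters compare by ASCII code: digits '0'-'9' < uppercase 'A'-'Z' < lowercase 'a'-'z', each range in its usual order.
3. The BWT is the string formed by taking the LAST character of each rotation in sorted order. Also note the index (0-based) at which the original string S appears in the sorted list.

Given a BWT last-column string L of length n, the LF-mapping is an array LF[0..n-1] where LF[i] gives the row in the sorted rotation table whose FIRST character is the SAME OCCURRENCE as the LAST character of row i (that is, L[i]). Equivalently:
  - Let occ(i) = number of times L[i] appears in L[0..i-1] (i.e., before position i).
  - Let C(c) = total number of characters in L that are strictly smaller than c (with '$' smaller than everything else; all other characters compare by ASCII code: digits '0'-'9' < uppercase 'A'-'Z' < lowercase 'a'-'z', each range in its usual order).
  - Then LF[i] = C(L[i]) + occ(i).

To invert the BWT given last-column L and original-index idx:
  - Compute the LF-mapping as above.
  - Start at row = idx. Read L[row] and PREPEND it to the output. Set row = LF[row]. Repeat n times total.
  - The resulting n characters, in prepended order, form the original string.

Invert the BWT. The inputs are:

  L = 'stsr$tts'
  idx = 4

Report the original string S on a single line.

LF mapping: 2 5 3 1 0 6 7 4
Walk LF starting at row 4, prepending L[row]:
  step 1: row=4, L[4]='$', prepend. Next row=LF[4]=0
  step 2: row=0, L[0]='s', prepend. Next row=LF[0]=2
  step 3: row=2, L[2]='s', prepend. Next row=LF[2]=3
  step 4: row=3, L[3]='r', prepend. Next row=LF[3]=1
  step 5: row=1, L[1]='t', prepend. Next row=LF[1]=5
  step 6: row=5, L[5]='t', prepend. Next row=LF[5]=6
  step 7: row=6, L[6]='t', prepend. Next row=LF[6]=7
  step 8: row=7, L[7]='s', prepend. Next row=LF[7]=4
Reversed output: stttrss$

Answer: stttrss$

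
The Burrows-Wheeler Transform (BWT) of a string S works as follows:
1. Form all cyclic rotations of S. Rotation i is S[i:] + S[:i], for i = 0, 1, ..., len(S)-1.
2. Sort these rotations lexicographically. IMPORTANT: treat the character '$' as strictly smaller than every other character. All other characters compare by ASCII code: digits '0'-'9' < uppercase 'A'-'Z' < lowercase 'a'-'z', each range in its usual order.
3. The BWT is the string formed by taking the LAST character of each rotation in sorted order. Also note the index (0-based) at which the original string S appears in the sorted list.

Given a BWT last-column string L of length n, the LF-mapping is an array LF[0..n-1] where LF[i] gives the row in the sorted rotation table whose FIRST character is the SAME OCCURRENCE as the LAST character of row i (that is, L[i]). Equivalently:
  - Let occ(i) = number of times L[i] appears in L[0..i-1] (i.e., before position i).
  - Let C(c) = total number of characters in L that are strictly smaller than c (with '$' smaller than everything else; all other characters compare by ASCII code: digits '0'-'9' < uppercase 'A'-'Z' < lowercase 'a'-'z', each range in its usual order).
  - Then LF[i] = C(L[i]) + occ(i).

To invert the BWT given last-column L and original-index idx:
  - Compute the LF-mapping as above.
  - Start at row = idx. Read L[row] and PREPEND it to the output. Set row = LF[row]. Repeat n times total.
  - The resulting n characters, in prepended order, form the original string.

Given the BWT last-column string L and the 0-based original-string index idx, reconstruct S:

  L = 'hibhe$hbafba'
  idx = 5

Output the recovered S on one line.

LF mapping: 8 11 3 9 6 0 10 4 1 7 5 2
Walk LF starting at row 5, prepending L[row]:
  step 1: row=5, L[5]='$', prepend. Next row=LF[5]=0
  step 2: row=0, L[0]='h', prepend. Next row=LF[0]=8
  step 3: row=8, L[8]='a', prepend. Next row=LF[8]=1
  step 4: row=1, L[1]='i', prepend. Next row=LF[1]=11
  step 5: row=11, L[11]='a', prepend. Next row=LF[11]=2
  step 6: row=2, L[2]='b', prepend. Next row=LF[2]=3
  step 7: row=3, L[3]='h', prepend. Next row=LF[3]=9
  step 8: row=9, L[9]='f', prepend. Next row=LF[9]=7
  step 9: row=7, L[7]='b', prepend. Next row=LF[7]=4
  step 10: row=4, L[4]='e', prepend. Next row=LF[4]=6
  step 11: row=6, L[6]='h', prepend. Next row=LF[6]=10
  step 12: row=10, L[10]='b', prepend. Next row=LF[10]=5
Reversed output: bhebfhbaiah$

Answer: bhebfhbaiah$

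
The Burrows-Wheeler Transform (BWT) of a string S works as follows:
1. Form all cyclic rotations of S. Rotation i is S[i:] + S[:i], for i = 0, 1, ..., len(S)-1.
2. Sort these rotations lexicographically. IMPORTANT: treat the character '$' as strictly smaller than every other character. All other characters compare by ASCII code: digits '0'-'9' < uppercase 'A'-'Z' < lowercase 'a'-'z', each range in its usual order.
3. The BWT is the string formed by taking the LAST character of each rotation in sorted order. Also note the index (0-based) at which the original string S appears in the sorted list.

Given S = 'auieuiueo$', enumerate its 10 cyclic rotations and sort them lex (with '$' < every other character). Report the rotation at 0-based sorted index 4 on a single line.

Answer: ieuiueo$au

Derivation:
All 10 rotations (rotation i = S[i:]+S[:i]):
  rot[0] = auieuiueo$
  rot[1] = uieuiueo$a
  rot[2] = ieuiueo$au
  rot[3] = euiueo$aui
  rot[4] = uiueo$auie
  rot[5] = iueo$auieu
  rot[6] = ueo$auieui
  rot[7] = eo$auieuiu
  rot[8] = o$auieuiue
  rot[9] = $auieuiueo
Sorted (with $ < everything):
  sorted[0] = $auieuiueo
  sorted[1] = auieuiueo$
  sorted[2] = eo$auieuiu
  sorted[3] = euiueo$aui
  sorted[4] = ieuiueo$au
  sorted[5] = iueo$auieu
  sorted[6] = o$auieuiue
  sorted[7] = ueo$auieui
  sorted[8] = uieuiueo$a
  sorted[9] = uiueo$auie
sorted[4] = ieuiueo$au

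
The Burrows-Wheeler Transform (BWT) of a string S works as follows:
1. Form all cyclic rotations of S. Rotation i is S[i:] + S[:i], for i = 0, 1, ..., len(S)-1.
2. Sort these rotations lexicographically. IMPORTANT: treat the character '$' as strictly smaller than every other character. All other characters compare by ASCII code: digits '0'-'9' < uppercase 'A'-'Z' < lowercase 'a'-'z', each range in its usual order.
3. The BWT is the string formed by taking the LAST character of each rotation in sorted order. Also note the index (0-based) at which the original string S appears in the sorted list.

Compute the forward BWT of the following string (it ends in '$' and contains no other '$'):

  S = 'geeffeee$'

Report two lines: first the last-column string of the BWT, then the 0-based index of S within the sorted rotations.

All 9 rotations (rotation i = S[i:]+S[:i]):
  rot[0] = geeffeee$
  rot[1] = eeffeee$g
  rot[2] = effeee$ge
  rot[3] = ffeee$gee
  rot[4] = feee$geef
  rot[5] = eee$geeff
  rot[6] = ee$geeffe
  rot[7] = e$geeffee
  rot[8] = $geeffeee
Sorted (with $ < everything):
  sorted[0] = $geeffeee  (last char: 'e')
  sorted[1] = e$geeffee  (last char: 'e')
  sorted[2] = ee$geeffe  (last char: 'e')
  sorted[3] = eee$geeff  (last char: 'f')
  sorted[4] = eeffeee$g  (last char: 'g')
  sorted[5] = effeee$ge  (last char: 'e')
  sorted[6] = feee$geef  (last char: 'f')
  sorted[7] = ffeee$gee  (last char: 'e')
  sorted[8] = geeffeee$  (last char: '$')
Last column: eeefgefe$
Original string S is at sorted index 8

Answer: eeefgefe$
8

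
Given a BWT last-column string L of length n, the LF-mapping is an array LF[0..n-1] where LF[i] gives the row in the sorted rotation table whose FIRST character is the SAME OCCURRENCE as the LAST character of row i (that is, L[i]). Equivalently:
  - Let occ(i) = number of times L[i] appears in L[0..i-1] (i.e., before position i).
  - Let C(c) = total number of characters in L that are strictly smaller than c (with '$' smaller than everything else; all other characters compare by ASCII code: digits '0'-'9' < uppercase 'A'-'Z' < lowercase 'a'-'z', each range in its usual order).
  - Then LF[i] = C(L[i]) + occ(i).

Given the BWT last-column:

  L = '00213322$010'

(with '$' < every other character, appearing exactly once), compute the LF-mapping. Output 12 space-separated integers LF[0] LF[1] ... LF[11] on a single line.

Char counts: '$':1, '0':4, '1':2, '2':3, '3':2
C (first-col start): C('$')=0, C('0')=1, C('1')=5, C('2')=7, C('3')=10
L[0]='0': occ=0, LF[0]=C('0')+0=1+0=1
L[1]='0': occ=1, LF[1]=C('0')+1=1+1=2
L[2]='2': occ=0, LF[2]=C('2')+0=7+0=7
L[3]='1': occ=0, LF[3]=C('1')+0=5+0=5
L[4]='3': occ=0, LF[4]=C('3')+0=10+0=10
L[5]='3': occ=1, LF[5]=C('3')+1=10+1=11
L[6]='2': occ=1, LF[6]=C('2')+1=7+1=8
L[7]='2': occ=2, LF[7]=C('2')+2=7+2=9
L[8]='$': occ=0, LF[8]=C('$')+0=0+0=0
L[9]='0': occ=2, LF[9]=C('0')+2=1+2=3
L[10]='1': occ=1, LF[10]=C('1')+1=5+1=6
L[11]='0': occ=3, LF[11]=C('0')+3=1+3=4

Answer: 1 2 7 5 10 11 8 9 0 3 6 4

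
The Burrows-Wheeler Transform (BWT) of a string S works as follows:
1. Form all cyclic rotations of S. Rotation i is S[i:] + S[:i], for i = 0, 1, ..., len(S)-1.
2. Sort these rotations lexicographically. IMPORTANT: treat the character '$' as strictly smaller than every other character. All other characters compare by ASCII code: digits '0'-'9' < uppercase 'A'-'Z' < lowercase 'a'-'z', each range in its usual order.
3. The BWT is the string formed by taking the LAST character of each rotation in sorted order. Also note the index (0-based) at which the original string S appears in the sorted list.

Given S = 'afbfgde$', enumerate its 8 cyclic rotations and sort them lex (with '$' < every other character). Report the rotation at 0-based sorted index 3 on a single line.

All 8 rotations (rotation i = S[i:]+S[:i]):
  rot[0] = afbfgde$
  rot[1] = fbfgde$a
  rot[2] = bfgde$af
  rot[3] = fgde$afb
  rot[4] = gde$afbf
  rot[5] = de$afbfg
  rot[6] = e$afbfgd
  rot[7] = $afbfgde
Sorted (with $ < everything):
  sorted[0] = $afbfgde
  sorted[1] = afbfgde$
  sorted[2] = bfgde$af
  sorted[3] = de$afbfg
  sorted[4] = e$afbfgd
  sorted[5] = fbfgde$a
  sorted[6] = fgde$afb
  sorted[7] = gde$afbf
sorted[3] = de$afbfg

Answer: de$afbfg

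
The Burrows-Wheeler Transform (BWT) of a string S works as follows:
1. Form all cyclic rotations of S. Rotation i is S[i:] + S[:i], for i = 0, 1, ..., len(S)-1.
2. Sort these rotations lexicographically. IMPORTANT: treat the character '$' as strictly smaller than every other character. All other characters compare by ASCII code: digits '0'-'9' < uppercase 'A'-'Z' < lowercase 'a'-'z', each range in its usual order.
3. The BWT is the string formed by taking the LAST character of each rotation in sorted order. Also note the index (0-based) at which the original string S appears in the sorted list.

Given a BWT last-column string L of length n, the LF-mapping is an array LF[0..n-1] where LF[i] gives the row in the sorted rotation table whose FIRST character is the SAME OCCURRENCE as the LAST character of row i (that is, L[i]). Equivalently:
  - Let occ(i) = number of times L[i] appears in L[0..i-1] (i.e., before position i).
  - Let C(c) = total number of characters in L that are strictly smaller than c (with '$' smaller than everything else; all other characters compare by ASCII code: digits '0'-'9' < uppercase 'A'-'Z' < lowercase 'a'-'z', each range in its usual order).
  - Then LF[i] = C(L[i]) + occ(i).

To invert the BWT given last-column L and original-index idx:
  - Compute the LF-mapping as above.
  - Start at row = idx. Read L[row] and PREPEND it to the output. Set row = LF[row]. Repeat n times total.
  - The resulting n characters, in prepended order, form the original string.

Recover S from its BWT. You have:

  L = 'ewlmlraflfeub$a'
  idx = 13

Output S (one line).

LF mapping: 4 14 8 11 9 12 1 6 10 7 5 13 3 0 2
Walk LF starting at row 13, prepending L[row]:
  step 1: row=13, L[13]='$', prepend. Next row=LF[13]=0
  step 2: row=0, L[0]='e', prepend. Next row=LF[0]=4
  step 3: row=4, L[4]='l', prepend. Next row=LF[4]=9
  step 4: row=9, L[9]='f', prepend. Next row=LF[9]=7
  step 5: row=7, L[7]='f', prepend. Next row=LF[7]=6
  step 6: row=6, L[6]='a', prepend. Next row=LF[6]=1
  step 7: row=1, L[1]='w', prepend. Next row=LF[1]=14
  step 8: row=14, L[14]='a', prepend. Next row=LF[14]=2
  step 9: row=2, L[2]='l', prepend. Next row=LF[2]=8
  step 10: row=8, L[8]='l', prepend. Next row=LF[8]=10
  step 11: row=10, L[10]='e', prepend. Next row=LF[10]=5
  step 12: row=5, L[5]='r', prepend. Next row=LF[5]=12
  step 13: row=12, L[12]='b', prepend. Next row=LF[12]=3
  step 14: row=3, L[3]='m', prepend. Next row=LF[3]=11
  step 15: row=11, L[11]='u', prepend. Next row=LF[11]=13
Reversed output: umbrellawaffle$

Answer: umbrellawaffle$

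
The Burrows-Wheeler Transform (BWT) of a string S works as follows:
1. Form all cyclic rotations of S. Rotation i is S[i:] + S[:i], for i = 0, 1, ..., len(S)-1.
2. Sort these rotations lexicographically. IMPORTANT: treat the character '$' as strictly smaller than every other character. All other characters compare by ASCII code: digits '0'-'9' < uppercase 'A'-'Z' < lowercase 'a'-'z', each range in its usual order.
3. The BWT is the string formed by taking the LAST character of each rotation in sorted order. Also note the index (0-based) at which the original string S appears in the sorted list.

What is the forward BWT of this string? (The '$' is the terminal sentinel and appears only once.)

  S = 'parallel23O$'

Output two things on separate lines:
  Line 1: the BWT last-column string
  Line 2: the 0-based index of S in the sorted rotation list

Answer: Ol23rplela$a
10

Derivation:
All 12 rotations (rotation i = S[i:]+S[:i]):
  rot[0] = parallel23O$
  rot[1] = arallel23O$p
  rot[2] = rallel23O$pa
  rot[3] = allel23O$par
  rot[4] = llel23O$para
  rot[5] = lel23O$paral
  rot[6] = el23O$parall
  rot[7] = l23O$paralle
  rot[8] = 23O$parallel
  rot[9] = 3O$parallel2
  rot[10] = O$parallel23
  rot[11] = $parallel23O
Sorted (with $ < everything):
  sorted[0] = $parallel23O  (last char: 'O')
  sorted[1] = 23O$parallel  (last char: 'l')
  sorted[2] = 3O$parallel2  (last char: '2')
  sorted[3] = O$parallel23  (last char: '3')
  sorted[4] = allel23O$par  (last char: 'r')
  sorted[5] = arallel23O$p  (last char: 'p')
  sorted[6] = el23O$parall  (last char: 'l')
  sorted[7] = l23O$paralle  (last char: 'e')
  sorted[8] = lel23O$paral  (last char: 'l')
  sorted[9] = llel23O$para  (last char: 'a')
  sorted[10] = parallel23O$  (last char: '$')
  sorted[11] = rallel23O$pa  (last char: 'a')
Last column: Ol23rplela$a
Original string S is at sorted index 10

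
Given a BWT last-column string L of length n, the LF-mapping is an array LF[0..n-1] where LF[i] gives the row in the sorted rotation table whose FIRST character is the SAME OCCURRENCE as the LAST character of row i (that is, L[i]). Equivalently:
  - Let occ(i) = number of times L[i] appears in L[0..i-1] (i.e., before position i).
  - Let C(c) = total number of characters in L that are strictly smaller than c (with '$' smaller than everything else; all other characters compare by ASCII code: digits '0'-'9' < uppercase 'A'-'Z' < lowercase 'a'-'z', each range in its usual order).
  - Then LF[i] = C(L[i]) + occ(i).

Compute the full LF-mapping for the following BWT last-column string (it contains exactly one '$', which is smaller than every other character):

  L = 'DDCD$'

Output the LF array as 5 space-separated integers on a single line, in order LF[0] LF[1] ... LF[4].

Char counts: '$':1, 'C':1, 'D':3
C (first-col start): C('$')=0, C('C')=1, C('D')=2
L[0]='D': occ=0, LF[0]=C('D')+0=2+0=2
L[1]='D': occ=1, LF[1]=C('D')+1=2+1=3
L[2]='C': occ=0, LF[2]=C('C')+0=1+0=1
L[3]='D': occ=2, LF[3]=C('D')+2=2+2=4
L[4]='$': occ=0, LF[4]=C('$')+0=0+0=0

Answer: 2 3 1 4 0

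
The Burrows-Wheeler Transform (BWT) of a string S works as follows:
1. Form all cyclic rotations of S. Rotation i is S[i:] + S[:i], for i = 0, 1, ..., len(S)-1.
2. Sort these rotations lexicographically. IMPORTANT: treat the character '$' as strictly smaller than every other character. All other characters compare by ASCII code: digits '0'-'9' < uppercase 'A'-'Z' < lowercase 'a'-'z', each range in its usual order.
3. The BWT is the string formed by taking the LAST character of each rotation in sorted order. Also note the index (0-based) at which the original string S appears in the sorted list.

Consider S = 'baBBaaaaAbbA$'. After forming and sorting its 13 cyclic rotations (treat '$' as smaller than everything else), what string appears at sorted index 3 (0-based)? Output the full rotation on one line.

All 13 rotations (rotation i = S[i:]+S[:i]):
  rot[0] = baBBaaaaAbbA$
  rot[1] = aBBaaaaAbbA$b
  rot[2] = BBaaaaAbbA$ba
  rot[3] = BaaaaAbbA$baB
  rot[4] = aaaaAbbA$baBB
  rot[5] = aaaAbbA$baBBa
  rot[6] = aaAbbA$baBBaa
  rot[7] = aAbbA$baBBaaa
  rot[8] = AbbA$baBBaaaa
  rot[9] = bbA$baBBaaaaA
  rot[10] = bA$baBBaaaaAb
  rot[11] = A$baBBaaaaAbb
  rot[12] = $baBBaaaaAbbA
Sorted (with $ < everything):
  sorted[0] = $baBBaaaaAbbA
  sorted[1] = A$baBBaaaaAbb
  sorted[2] = AbbA$baBBaaaa
  sorted[3] = BBaaaaAbbA$ba
  sorted[4] = BaaaaAbbA$baB
  sorted[5] = aAbbA$baBBaaa
  sorted[6] = aBBaaaaAbbA$b
  sorted[7] = aaAbbA$baBBaa
  sorted[8] = aaaAbbA$baBBa
  sorted[9] = aaaaAbbA$baBB
  sorted[10] = bA$baBBaaaaAb
  sorted[11] = baBBaaaaAbbA$
  sorted[12] = bbA$baBBaaaaA
sorted[3] = BBaaaaAbbA$ba

Answer: BBaaaaAbbA$ba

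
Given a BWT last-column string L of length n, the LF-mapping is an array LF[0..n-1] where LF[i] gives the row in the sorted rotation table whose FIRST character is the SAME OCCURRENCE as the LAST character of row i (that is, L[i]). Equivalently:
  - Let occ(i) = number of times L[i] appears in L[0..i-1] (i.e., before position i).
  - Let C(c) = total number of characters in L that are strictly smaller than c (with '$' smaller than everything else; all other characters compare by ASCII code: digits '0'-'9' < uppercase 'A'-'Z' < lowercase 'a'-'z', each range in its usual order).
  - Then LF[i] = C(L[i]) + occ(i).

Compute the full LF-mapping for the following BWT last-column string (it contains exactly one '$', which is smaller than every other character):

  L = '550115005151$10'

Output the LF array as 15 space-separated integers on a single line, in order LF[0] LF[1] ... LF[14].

Answer: 10 11 1 5 6 12 2 3 13 7 14 8 0 9 4

Derivation:
Char counts: '$':1, '0':4, '1':5, '5':5
C (first-col start): C('$')=0, C('0')=1, C('1')=5, C('5')=10
L[0]='5': occ=0, LF[0]=C('5')+0=10+0=10
L[1]='5': occ=1, LF[1]=C('5')+1=10+1=11
L[2]='0': occ=0, LF[2]=C('0')+0=1+0=1
L[3]='1': occ=0, LF[3]=C('1')+0=5+0=5
L[4]='1': occ=1, LF[4]=C('1')+1=5+1=6
L[5]='5': occ=2, LF[5]=C('5')+2=10+2=12
L[6]='0': occ=1, LF[6]=C('0')+1=1+1=2
L[7]='0': occ=2, LF[7]=C('0')+2=1+2=3
L[8]='5': occ=3, LF[8]=C('5')+3=10+3=13
L[9]='1': occ=2, LF[9]=C('1')+2=5+2=7
L[10]='5': occ=4, LF[10]=C('5')+4=10+4=14
L[11]='1': occ=3, LF[11]=C('1')+3=5+3=8
L[12]='$': occ=0, LF[12]=C('$')+0=0+0=0
L[13]='1': occ=4, LF[13]=C('1')+4=5+4=9
L[14]='0': occ=3, LF[14]=C('0')+3=1+3=4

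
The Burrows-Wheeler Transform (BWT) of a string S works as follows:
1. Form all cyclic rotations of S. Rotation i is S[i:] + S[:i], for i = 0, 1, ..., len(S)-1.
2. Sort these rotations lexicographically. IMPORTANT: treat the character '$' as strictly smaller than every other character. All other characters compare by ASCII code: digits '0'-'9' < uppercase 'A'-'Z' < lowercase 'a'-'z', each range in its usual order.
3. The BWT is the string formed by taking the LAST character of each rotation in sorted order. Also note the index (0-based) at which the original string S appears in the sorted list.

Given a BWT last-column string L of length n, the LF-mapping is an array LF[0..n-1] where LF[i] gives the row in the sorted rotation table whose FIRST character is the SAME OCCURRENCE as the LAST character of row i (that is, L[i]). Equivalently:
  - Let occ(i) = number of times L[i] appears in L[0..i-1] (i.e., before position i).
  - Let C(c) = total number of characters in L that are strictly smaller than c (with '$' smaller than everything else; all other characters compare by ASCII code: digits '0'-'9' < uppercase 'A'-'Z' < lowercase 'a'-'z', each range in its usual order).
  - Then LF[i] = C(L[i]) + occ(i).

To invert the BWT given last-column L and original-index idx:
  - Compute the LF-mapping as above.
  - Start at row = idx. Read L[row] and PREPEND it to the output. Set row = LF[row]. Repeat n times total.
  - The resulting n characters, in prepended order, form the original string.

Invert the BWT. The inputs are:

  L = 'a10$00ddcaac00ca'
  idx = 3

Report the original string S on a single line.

LF mapping: 7 6 1 0 2 3 14 15 11 8 9 12 4 5 13 10
Walk LF starting at row 3, prepending L[row]:
  step 1: row=3, L[3]='$', prepend. Next row=LF[3]=0
  step 2: row=0, L[0]='a', prepend. Next row=LF[0]=7
  step 3: row=7, L[7]='d', prepend. Next row=LF[7]=15
  step 4: row=15, L[15]='a', prepend. Next row=LF[15]=10
  step 5: row=10, L[10]='a', prepend. Next row=LF[10]=9
  step 6: row=9, L[9]='a', prepend. Next row=LF[9]=8
  step 7: row=8, L[8]='c', prepend. Next row=LF[8]=11
  step 8: row=11, L[11]='c', prepend. Next row=LF[11]=12
  step 9: row=12, L[12]='0', prepend. Next row=LF[12]=4
  step 10: row=4, L[4]='0', prepend. Next row=LF[4]=2
  step 11: row=2, L[2]='0', prepend. Next row=LF[2]=1
  step 12: row=1, L[1]='1', prepend. Next row=LF[1]=6
  step 13: row=6, L[6]='d', prepend. Next row=LF[6]=14
  step 14: row=14, L[14]='c', prepend. Next row=LF[14]=13
  step 15: row=13, L[13]='0', prepend. Next row=LF[13]=5
  step 16: row=5, L[5]='0', prepend. Next row=LF[5]=3
Reversed output: 00cd1000ccaaada$

Answer: 00cd1000ccaaada$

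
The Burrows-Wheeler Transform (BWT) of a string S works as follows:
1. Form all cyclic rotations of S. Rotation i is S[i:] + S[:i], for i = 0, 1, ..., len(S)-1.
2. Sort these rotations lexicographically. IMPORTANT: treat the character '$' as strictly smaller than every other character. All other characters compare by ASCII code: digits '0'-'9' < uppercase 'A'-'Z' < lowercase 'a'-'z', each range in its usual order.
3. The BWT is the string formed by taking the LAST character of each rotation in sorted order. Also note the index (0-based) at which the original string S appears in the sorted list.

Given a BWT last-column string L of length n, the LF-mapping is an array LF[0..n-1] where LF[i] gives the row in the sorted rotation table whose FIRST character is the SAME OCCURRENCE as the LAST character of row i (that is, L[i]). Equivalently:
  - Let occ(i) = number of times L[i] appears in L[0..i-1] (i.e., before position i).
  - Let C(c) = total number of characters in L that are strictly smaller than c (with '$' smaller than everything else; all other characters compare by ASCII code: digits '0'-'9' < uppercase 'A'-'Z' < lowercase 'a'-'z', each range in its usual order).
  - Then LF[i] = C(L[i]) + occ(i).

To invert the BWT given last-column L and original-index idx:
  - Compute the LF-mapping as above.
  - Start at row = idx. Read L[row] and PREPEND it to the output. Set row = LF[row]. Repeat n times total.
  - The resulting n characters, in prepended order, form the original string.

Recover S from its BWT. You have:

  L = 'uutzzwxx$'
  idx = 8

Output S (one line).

LF mapping: 2 3 1 7 8 4 5 6 0
Walk LF starting at row 8, prepending L[row]:
  step 1: row=8, L[8]='$', prepend. Next row=LF[8]=0
  step 2: row=0, L[0]='u', prepend. Next row=LF[0]=2
  step 3: row=2, L[2]='t', prepend. Next row=LF[2]=1
  step 4: row=1, L[1]='u', prepend. Next row=LF[1]=3
  step 5: row=3, L[3]='z', prepend. Next row=LF[3]=7
  step 6: row=7, L[7]='x', prepend. Next row=LF[7]=6
  step 7: row=6, L[6]='x', prepend. Next row=LF[6]=5
  step 8: row=5, L[5]='w', prepend. Next row=LF[5]=4
  step 9: row=4, L[4]='z', prepend. Next row=LF[4]=8
Reversed output: zwxxzutu$

Answer: zwxxzutu$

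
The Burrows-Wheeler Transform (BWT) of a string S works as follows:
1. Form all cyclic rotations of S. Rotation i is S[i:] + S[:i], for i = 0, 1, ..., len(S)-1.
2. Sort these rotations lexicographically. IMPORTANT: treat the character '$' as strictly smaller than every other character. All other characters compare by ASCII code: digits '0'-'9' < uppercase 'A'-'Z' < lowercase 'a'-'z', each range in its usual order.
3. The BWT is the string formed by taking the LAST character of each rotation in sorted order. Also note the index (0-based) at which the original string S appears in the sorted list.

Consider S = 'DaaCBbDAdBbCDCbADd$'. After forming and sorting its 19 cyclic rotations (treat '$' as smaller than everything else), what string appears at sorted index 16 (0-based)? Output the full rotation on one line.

All 19 rotations (rotation i = S[i:]+S[:i]):
  rot[0] = DaaCBbDAdBbCDCbADd$
  rot[1] = aaCBbDAdBbCDCbADd$D
  rot[2] = aCBbDAdBbCDCbADd$Da
  rot[3] = CBbDAdBbCDCbADd$Daa
  rot[4] = BbDAdBbCDCbADd$DaaC
  rot[5] = bDAdBbCDCbADd$DaaCB
  rot[6] = DAdBbCDCbADd$DaaCBb
  rot[7] = AdBbCDCbADd$DaaCBbD
  rot[8] = dBbCDCbADd$DaaCBbDA
  rot[9] = BbCDCbADd$DaaCBbDAd
  rot[10] = bCDCbADd$DaaCBbDAdB
  rot[11] = CDCbADd$DaaCBbDAdBb
  rot[12] = DCbADd$DaaCBbDAdBbC
  rot[13] = CbADd$DaaCBbDAdBbCD
  rot[14] = bADd$DaaCBbDAdBbCDC
  rot[15] = ADd$DaaCBbDAdBbCDCb
  rot[16] = Dd$DaaCBbDAdBbCDCbA
  rot[17] = d$DaaCBbDAdBbCDCbAD
  rot[18] = $DaaCBbDAdBbCDCbADd
Sorted (with $ < everything):
  sorted[0] = $DaaCBbDAdBbCDCbADd
  sorted[1] = ADd$DaaCBbDAdBbCDCb
  sorted[2] = AdBbCDCbADd$DaaCBbD
  sorted[3] = BbCDCbADd$DaaCBbDAd
  sorted[4] = BbDAdBbCDCbADd$DaaC
  sorted[5] = CBbDAdBbCDCbADd$Daa
  sorted[6] = CDCbADd$DaaCBbDAdBb
  sorted[7] = CbADd$DaaCBbDAdBbCD
  sorted[8] = DAdBbCDCbADd$DaaCBb
  sorted[9] = DCbADd$DaaCBbDAdBbC
  sorted[10] = DaaCBbDAdBbCDCbADd$
  sorted[11] = Dd$DaaCBbDAdBbCDCbA
  sorted[12] = aCBbDAdBbCDCbADd$Da
  sorted[13] = aaCBbDAdBbCDCbADd$D
  sorted[14] = bADd$DaaCBbDAdBbCDC
  sorted[15] = bCDCbADd$DaaCBbDAdB
  sorted[16] = bDAdBbCDCbADd$DaaCB
  sorted[17] = d$DaaCBbDAdBbCDCbAD
  sorted[18] = dBbCDCbADd$DaaCBbDA
sorted[16] = bDAdBbCDCbADd$DaaCB

Answer: bDAdBbCDCbADd$DaaCB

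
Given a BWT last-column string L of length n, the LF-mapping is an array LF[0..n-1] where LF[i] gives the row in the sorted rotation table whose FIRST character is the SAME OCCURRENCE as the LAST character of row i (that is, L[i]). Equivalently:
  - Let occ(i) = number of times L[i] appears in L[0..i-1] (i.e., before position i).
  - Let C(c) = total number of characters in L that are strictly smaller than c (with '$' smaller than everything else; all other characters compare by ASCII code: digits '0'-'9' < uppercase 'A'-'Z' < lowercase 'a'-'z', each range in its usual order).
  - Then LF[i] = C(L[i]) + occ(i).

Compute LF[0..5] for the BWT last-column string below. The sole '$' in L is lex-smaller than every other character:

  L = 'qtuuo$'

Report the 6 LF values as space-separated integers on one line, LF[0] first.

Answer: 2 3 4 5 1 0

Derivation:
Char counts: '$':1, 'o':1, 'q':1, 't':1, 'u':2
C (first-col start): C('$')=0, C('o')=1, C('q')=2, C('t')=3, C('u')=4
L[0]='q': occ=0, LF[0]=C('q')+0=2+0=2
L[1]='t': occ=0, LF[1]=C('t')+0=3+0=3
L[2]='u': occ=0, LF[2]=C('u')+0=4+0=4
L[3]='u': occ=1, LF[3]=C('u')+1=4+1=5
L[4]='o': occ=0, LF[4]=C('o')+0=1+0=1
L[5]='$': occ=0, LF[5]=C('$')+0=0+0=0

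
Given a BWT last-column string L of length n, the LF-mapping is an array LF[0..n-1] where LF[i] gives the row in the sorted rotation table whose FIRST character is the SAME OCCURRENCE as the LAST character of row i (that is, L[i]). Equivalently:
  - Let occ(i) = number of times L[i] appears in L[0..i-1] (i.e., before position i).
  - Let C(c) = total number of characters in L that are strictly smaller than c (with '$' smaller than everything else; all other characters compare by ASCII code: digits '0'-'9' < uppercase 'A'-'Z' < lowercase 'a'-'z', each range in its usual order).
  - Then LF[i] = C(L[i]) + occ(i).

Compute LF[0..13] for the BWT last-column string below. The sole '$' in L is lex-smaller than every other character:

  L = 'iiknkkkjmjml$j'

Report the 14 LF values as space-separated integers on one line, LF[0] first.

Char counts: '$':1, 'i':2, 'j':3, 'k':4, 'l':1, 'm':2, 'n':1
C (first-col start): C('$')=0, C('i')=1, C('j')=3, C('k')=6, C('l')=10, C('m')=11, C('n')=13
L[0]='i': occ=0, LF[0]=C('i')+0=1+0=1
L[1]='i': occ=1, LF[1]=C('i')+1=1+1=2
L[2]='k': occ=0, LF[2]=C('k')+0=6+0=6
L[3]='n': occ=0, LF[3]=C('n')+0=13+0=13
L[4]='k': occ=1, LF[4]=C('k')+1=6+1=7
L[5]='k': occ=2, LF[5]=C('k')+2=6+2=8
L[6]='k': occ=3, LF[6]=C('k')+3=6+3=9
L[7]='j': occ=0, LF[7]=C('j')+0=3+0=3
L[8]='m': occ=0, LF[8]=C('m')+0=11+0=11
L[9]='j': occ=1, LF[9]=C('j')+1=3+1=4
L[10]='m': occ=1, LF[10]=C('m')+1=11+1=12
L[11]='l': occ=0, LF[11]=C('l')+0=10+0=10
L[12]='$': occ=0, LF[12]=C('$')+0=0+0=0
L[13]='j': occ=2, LF[13]=C('j')+2=3+2=5

Answer: 1 2 6 13 7 8 9 3 11 4 12 10 0 5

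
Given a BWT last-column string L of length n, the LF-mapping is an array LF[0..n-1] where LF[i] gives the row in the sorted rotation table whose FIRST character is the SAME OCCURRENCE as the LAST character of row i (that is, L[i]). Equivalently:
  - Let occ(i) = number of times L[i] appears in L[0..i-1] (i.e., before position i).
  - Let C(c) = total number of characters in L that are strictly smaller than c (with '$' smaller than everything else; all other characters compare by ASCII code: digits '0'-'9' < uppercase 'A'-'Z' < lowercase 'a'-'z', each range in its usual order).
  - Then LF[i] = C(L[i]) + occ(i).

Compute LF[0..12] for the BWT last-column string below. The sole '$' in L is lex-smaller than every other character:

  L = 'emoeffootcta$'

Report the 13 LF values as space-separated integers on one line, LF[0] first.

Answer: 3 7 8 4 5 6 9 10 11 2 12 1 0

Derivation:
Char counts: '$':1, 'a':1, 'c':1, 'e':2, 'f':2, 'm':1, 'o':3, 't':2
C (first-col start): C('$')=0, C('a')=1, C('c')=2, C('e')=3, C('f')=5, C('m')=7, C('o')=8, C('t')=11
L[0]='e': occ=0, LF[0]=C('e')+0=3+0=3
L[1]='m': occ=0, LF[1]=C('m')+0=7+0=7
L[2]='o': occ=0, LF[2]=C('o')+0=8+0=8
L[3]='e': occ=1, LF[3]=C('e')+1=3+1=4
L[4]='f': occ=0, LF[4]=C('f')+0=5+0=5
L[5]='f': occ=1, LF[5]=C('f')+1=5+1=6
L[6]='o': occ=1, LF[6]=C('o')+1=8+1=9
L[7]='o': occ=2, LF[7]=C('o')+2=8+2=10
L[8]='t': occ=0, LF[8]=C('t')+0=11+0=11
L[9]='c': occ=0, LF[9]=C('c')+0=2+0=2
L[10]='t': occ=1, LF[10]=C('t')+1=11+1=12
L[11]='a': occ=0, LF[11]=C('a')+0=1+0=1
L[12]='$': occ=0, LF[12]=C('$')+0=0+0=0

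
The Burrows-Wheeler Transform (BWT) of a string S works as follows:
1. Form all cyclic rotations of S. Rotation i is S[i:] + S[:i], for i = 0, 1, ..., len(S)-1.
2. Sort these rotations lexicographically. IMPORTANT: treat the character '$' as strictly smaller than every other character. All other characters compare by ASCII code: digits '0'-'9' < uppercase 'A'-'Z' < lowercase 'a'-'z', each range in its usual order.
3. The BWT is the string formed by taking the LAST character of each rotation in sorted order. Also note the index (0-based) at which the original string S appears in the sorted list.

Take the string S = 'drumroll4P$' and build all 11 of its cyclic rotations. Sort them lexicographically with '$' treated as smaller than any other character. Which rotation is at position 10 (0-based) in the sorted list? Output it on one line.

All 11 rotations (rotation i = S[i:]+S[:i]):
  rot[0] = drumroll4P$
  rot[1] = rumroll4P$d
  rot[2] = umroll4P$dr
  rot[3] = mroll4P$dru
  rot[4] = roll4P$drum
  rot[5] = oll4P$drumr
  rot[6] = ll4P$drumro
  rot[7] = l4P$drumrol
  rot[8] = 4P$drumroll
  rot[9] = P$drumroll4
  rot[10] = $drumroll4P
Sorted (with $ < everything):
  sorted[0] = $drumroll4P
  sorted[1] = 4P$drumroll
  sorted[2] = P$drumroll4
  sorted[3] = drumroll4P$
  sorted[4] = l4P$drumrol
  sorted[5] = ll4P$drumro
  sorted[6] = mroll4P$dru
  sorted[7] = oll4P$drumr
  sorted[8] = roll4P$drum
  sorted[9] = rumroll4P$d
  sorted[10] = umroll4P$dr
sorted[10] = umroll4P$dr

Answer: umroll4P$dr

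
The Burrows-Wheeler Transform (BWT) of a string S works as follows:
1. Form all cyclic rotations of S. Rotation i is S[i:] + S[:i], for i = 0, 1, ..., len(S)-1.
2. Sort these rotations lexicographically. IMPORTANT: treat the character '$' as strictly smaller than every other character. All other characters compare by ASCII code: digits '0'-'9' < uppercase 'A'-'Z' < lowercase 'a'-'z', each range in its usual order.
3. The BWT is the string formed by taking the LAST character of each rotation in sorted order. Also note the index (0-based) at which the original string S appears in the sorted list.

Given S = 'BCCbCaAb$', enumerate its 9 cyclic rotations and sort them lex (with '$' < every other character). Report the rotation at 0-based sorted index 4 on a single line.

All 9 rotations (rotation i = S[i:]+S[:i]):
  rot[0] = BCCbCaAb$
  rot[1] = CCbCaAb$B
  rot[2] = CbCaAb$BC
  rot[3] = bCaAb$BCC
  rot[4] = CaAb$BCCb
  rot[5] = aAb$BCCbC
  rot[6] = Ab$BCCbCa
  rot[7] = b$BCCbCaA
  rot[8] = $BCCbCaAb
Sorted (with $ < everything):
  sorted[0] = $BCCbCaAb
  sorted[1] = Ab$BCCbCa
  sorted[2] = BCCbCaAb$
  sorted[3] = CCbCaAb$B
  sorted[4] = CaAb$BCCb
  sorted[5] = CbCaAb$BC
  sorted[6] = aAb$BCCbC
  sorted[7] = b$BCCbCaA
  sorted[8] = bCaAb$BCC
sorted[4] = CaAb$BCCb

Answer: CaAb$BCCb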